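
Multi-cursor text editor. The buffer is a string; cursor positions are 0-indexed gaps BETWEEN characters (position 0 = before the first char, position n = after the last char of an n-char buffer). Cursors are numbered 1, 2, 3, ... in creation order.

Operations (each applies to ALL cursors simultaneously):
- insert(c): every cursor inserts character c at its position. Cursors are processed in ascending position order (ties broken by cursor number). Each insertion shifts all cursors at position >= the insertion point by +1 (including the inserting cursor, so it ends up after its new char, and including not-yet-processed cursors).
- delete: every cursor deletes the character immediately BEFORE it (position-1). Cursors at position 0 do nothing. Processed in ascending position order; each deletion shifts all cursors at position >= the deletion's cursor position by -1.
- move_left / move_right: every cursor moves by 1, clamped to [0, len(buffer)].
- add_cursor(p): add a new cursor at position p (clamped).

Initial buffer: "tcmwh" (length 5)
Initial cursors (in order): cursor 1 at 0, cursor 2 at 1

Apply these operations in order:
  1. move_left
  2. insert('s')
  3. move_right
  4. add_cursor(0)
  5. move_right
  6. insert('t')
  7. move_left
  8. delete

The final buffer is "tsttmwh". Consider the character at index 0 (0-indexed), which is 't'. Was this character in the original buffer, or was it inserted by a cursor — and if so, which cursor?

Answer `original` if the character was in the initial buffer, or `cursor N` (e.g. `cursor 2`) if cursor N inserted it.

After op 1 (move_left): buffer="tcmwh" (len 5), cursors c1@0 c2@0, authorship .....
After op 2 (insert('s')): buffer="sstcmwh" (len 7), cursors c1@2 c2@2, authorship 12.....
After op 3 (move_right): buffer="sstcmwh" (len 7), cursors c1@3 c2@3, authorship 12.....
After op 4 (add_cursor(0)): buffer="sstcmwh" (len 7), cursors c3@0 c1@3 c2@3, authorship 12.....
After op 5 (move_right): buffer="sstcmwh" (len 7), cursors c3@1 c1@4 c2@4, authorship 12.....
After op 6 (insert('t')): buffer="ststcttmwh" (len 10), cursors c3@2 c1@7 c2@7, authorship 132..12...
After op 7 (move_left): buffer="ststcttmwh" (len 10), cursors c3@1 c1@6 c2@6, authorship 132..12...
After op 8 (delete): buffer="tsttmwh" (len 7), cursors c3@0 c1@3 c2@3, authorship 32.2...
Authorship (.=original, N=cursor N): 3 2 . 2 . . .
Index 0: author = 3

Answer: cursor 3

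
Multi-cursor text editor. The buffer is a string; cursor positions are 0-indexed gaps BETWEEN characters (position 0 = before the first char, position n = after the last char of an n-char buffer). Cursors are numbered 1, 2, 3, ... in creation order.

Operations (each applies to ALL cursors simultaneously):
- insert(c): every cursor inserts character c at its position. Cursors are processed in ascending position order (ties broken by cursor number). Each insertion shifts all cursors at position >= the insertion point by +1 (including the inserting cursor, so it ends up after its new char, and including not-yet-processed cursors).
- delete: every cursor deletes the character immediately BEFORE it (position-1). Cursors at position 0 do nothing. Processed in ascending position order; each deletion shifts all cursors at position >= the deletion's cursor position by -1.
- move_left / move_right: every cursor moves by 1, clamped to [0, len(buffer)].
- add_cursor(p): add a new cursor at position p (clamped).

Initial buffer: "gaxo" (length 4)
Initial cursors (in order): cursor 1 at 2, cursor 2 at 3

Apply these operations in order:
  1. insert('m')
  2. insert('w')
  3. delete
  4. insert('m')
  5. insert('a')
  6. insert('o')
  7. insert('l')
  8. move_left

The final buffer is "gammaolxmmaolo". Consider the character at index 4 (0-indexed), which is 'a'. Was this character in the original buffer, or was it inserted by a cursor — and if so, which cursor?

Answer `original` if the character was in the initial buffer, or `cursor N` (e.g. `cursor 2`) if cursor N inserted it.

After op 1 (insert('m')): buffer="gamxmo" (len 6), cursors c1@3 c2@5, authorship ..1.2.
After op 2 (insert('w')): buffer="gamwxmwo" (len 8), cursors c1@4 c2@7, authorship ..11.22.
After op 3 (delete): buffer="gamxmo" (len 6), cursors c1@3 c2@5, authorship ..1.2.
After op 4 (insert('m')): buffer="gammxmmo" (len 8), cursors c1@4 c2@7, authorship ..11.22.
After op 5 (insert('a')): buffer="gammaxmmao" (len 10), cursors c1@5 c2@9, authorship ..111.222.
After op 6 (insert('o')): buffer="gammaoxmmaoo" (len 12), cursors c1@6 c2@11, authorship ..1111.2222.
After op 7 (insert('l')): buffer="gammaolxmmaolo" (len 14), cursors c1@7 c2@13, authorship ..11111.22222.
After op 8 (move_left): buffer="gammaolxmmaolo" (len 14), cursors c1@6 c2@12, authorship ..11111.22222.
Authorship (.=original, N=cursor N): . . 1 1 1 1 1 . 2 2 2 2 2 .
Index 4: author = 1

Answer: cursor 1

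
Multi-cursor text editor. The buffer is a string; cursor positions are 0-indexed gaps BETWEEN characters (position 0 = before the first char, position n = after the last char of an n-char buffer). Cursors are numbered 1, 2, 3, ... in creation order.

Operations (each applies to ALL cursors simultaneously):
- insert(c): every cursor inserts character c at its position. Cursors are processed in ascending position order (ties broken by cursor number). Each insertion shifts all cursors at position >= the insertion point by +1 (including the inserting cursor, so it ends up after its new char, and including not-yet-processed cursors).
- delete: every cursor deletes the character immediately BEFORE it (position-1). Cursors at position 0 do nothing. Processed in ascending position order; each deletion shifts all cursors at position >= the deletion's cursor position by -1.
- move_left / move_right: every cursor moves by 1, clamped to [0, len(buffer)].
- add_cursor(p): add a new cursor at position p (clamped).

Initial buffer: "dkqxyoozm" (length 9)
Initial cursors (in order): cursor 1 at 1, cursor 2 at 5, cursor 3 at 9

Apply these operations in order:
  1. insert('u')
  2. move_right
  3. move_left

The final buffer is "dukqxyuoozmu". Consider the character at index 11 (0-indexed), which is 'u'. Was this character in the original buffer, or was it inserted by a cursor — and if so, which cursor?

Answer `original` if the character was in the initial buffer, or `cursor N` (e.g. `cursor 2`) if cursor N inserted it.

After op 1 (insert('u')): buffer="dukqxyuoozmu" (len 12), cursors c1@2 c2@7 c3@12, authorship .1....2....3
After op 2 (move_right): buffer="dukqxyuoozmu" (len 12), cursors c1@3 c2@8 c3@12, authorship .1....2....3
After op 3 (move_left): buffer="dukqxyuoozmu" (len 12), cursors c1@2 c2@7 c3@11, authorship .1....2....3
Authorship (.=original, N=cursor N): . 1 . . . . 2 . . . . 3
Index 11: author = 3

Answer: cursor 3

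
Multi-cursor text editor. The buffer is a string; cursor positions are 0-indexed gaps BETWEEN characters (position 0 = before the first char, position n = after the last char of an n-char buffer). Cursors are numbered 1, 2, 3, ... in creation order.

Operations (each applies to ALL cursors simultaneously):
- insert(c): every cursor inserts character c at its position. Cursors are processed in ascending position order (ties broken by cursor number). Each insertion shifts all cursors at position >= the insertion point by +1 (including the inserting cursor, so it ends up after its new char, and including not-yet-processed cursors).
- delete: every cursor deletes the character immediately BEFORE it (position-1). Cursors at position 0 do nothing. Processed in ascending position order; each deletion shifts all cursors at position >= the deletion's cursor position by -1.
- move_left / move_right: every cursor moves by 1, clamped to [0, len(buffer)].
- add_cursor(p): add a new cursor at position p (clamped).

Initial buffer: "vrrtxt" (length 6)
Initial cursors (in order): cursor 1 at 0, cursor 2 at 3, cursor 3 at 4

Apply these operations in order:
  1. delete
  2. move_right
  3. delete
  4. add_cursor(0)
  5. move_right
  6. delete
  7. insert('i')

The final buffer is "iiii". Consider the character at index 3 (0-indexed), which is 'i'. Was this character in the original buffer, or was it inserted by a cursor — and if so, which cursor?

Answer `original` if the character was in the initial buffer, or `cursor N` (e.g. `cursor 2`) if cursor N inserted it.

After op 1 (delete): buffer="vrxt" (len 4), cursors c1@0 c2@2 c3@2, authorship ....
After op 2 (move_right): buffer="vrxt" (len 4), cursors c1@1 c2@3 c3@3, authorship ....
After op 3 (delete): buffer="t" (len 1), cursors c1@0 c2@0 c3@0, authorship .
After op 4 (add_cursor(0)): buffer="t" (len 1), cursors c1@0 c2@0 c3@0 c4@0, authorship .
After op 5 (move_right): buffer="t" (len 1), cursors c1@1 c2@1 c3@1 c4@1, authorship .
After op 6 (delete): buffer="" (len 0), cursors c1@0 c2@0 c3@0 c4@0, authorship 
After op 7 (insert('i')): buffer="iiii" (len 4), cursors c1@4 c2@4 c3@4 c4@4, authorship 1234
Authorship (.=original, N=cursor N): 1 2 3 4
Index 3: author = 4

Answer: cursor 4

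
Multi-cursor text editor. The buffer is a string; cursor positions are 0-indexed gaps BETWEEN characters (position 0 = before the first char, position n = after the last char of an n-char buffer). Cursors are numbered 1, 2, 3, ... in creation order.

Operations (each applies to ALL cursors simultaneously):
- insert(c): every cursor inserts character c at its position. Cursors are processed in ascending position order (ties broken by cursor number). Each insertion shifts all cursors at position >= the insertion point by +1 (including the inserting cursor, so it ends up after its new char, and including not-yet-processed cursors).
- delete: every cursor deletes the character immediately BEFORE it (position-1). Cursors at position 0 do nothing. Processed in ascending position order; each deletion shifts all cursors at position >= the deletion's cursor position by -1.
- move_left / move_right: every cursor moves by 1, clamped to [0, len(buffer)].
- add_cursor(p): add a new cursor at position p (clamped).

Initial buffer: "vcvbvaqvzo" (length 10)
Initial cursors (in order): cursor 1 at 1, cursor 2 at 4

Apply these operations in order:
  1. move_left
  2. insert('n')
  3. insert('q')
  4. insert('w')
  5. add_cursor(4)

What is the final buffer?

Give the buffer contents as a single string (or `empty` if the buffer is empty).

Answer: nqwvcvnqwbvaqvzo

Derivation:
After op 1 (move_left): buffer="vcvbvaqvzo" (len 10), cursors c1@0 c2@3, authorship ..........
After op 2 (insert('n')): buffer="nvcvnbvaqvzo" (len 12), cursors c1@1 c2@5, authorship 1...2.......
After op 3 (insert('q')): buffer="nqvcvnqbvaqvzo" (len 14), cursors c1@2 c2@7, authorship 11...22.......
After op 4 (insert('w')): buffer="nqwvcvnqwbvaqvzo" (len 16), cursors c1@3 c2@9, authorship 111...222.......
After op 5 (add_cursor(4)): buffer="nqwvcvnqwbvaqvzo" (len 16), cursors c1@3 c3@4 c2@9, authorship 111...222.......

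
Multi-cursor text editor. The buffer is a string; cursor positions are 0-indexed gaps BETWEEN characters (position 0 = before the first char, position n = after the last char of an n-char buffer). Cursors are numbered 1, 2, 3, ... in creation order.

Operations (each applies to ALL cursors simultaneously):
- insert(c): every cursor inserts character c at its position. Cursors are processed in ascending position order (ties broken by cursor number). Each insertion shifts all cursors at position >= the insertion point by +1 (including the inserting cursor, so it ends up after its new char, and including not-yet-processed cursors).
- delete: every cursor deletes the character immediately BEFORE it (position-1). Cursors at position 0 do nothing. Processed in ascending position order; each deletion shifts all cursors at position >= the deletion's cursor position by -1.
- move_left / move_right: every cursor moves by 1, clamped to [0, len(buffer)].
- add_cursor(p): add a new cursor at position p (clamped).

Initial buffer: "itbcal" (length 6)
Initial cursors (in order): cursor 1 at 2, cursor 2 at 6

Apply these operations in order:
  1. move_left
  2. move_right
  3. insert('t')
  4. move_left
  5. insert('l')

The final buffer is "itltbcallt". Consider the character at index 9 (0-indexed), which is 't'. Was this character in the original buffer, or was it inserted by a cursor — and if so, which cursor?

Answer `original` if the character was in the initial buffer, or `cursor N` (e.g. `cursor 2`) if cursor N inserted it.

Answer: cursor 2

Derivation:
After op 1 (move_left): buffer="itbcal" (len 6), cursors c1@1 c2@5, authorship ......
After op 2 (move_right): buffer="itbcal" (len 6), cursors c1@2 c2@6, authorship ......
After op 3 (insert('t')): buffer="ittbcalt" (len 8), cursors c1@3 c2@8, authorship ..1....2
After op 4 (move_left): buffer="ittbcalt" (len 8), cursors c1@2 c2@7, authorship ..1....2
After op 5 (insert('l')): buffer="itltbcallt" (len 10), cursors c1@3 c2@9, authorship ..11....22
Authorship (.=original, N=cursor N): . . 1 1 . . . . 2 2
Index 9: author = 2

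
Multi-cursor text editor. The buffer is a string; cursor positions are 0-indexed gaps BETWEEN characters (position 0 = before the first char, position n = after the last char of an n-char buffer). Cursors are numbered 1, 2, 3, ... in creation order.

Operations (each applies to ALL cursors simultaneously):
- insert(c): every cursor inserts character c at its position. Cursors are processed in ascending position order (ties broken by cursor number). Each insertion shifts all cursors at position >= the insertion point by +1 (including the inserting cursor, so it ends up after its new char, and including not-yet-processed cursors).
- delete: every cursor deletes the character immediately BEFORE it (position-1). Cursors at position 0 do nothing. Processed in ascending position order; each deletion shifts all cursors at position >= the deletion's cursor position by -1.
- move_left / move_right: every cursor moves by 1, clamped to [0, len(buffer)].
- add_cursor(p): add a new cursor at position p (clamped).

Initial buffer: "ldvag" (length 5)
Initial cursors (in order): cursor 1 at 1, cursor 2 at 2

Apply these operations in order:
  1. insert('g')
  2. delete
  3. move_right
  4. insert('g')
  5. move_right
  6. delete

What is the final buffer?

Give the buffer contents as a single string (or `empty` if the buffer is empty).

Answer: ldggg

Derivation:
After op 1 (insert('g')): buffer="lgdgvag" (len 7), cursors c1@2 c2@4, authorship .1.2...
After op 2 (delete): buffer="ldvag" (len 5), cursors c1@1 c2@2, authorship .....
After op 3 (move_right): buffer="ldvag" (len 5), cursors c1@2 c2@3, authorship .....
After op 4 (insert('g')): buffer="ldgvgag" (len 7), cursors c1@3 c2@5, authorship ..1.2..
After op 5 (move_right): buffer="ldgvgag" (len 7), cursors c1@4 c2@6, authorship ..1.2..
After op 6 (delete): buffer="ldggg" (len 5), cursors c1@3 c2@4, authorship ..12.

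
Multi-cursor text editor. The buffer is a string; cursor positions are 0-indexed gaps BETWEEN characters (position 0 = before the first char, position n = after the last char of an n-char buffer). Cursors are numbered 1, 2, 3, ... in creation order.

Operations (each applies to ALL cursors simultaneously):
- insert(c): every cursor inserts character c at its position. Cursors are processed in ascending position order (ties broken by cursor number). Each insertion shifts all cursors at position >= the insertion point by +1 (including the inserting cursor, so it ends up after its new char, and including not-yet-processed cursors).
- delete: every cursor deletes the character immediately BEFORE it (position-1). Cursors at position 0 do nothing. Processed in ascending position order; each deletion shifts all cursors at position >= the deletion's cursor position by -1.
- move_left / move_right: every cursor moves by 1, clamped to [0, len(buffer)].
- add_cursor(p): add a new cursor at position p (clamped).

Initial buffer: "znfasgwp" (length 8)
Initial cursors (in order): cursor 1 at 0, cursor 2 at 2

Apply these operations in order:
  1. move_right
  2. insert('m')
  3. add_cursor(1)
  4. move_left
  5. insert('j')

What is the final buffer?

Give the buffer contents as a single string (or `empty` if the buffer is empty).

After op 1 (move_right): buffer="znfasgwp" (len 8), cursors c1@1 c2@3, authorship ........
After op 2 (insert('m')): buffer="zmnfmasgwp" (len 10), cursors c1@2 c2@5, authorship .1..2.....
After op 3 (add_cursor(1)): buffer="zmnfmasgwp" (len 10), cursors c3@1 c1@2 c2@5, authorship .1..2.....
After op 4 (move_left): buffer="zmnfmasgwp" (len 10), cursors c3@0 c1@1 c2@4, authorship .1..2.....
After op 5 (insert('j')): buffer="jzjmnfjmasgwp" (len 13), cursors c3@1 c1@3 c2@7, authorship 3.11..22.....

Answer: jzjmnfjmasgwp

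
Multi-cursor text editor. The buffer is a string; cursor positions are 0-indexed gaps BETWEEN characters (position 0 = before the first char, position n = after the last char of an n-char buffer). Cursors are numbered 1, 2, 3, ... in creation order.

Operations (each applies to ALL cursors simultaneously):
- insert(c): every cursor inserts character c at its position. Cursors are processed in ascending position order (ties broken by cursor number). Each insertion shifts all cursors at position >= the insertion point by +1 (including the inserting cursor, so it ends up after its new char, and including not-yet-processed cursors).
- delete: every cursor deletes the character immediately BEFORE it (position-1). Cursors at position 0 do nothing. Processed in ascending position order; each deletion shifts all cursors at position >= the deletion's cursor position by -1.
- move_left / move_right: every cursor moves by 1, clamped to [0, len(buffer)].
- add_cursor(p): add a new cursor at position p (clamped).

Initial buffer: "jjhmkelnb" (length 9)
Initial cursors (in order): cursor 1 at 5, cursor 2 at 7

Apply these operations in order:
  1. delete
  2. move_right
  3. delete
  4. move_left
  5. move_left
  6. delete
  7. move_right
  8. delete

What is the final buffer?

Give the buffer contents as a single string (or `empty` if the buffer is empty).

Answer: mb

Derivation:
After op 1 (delete): buffer="jjhmenb" (len 7), cursors c1@4 c2@5, authorship .......
After op 2 (move_right): buffer="jjhmenb" (len 7), cursors c1@5 c2@6, authorship .......
After op 3 (delete): buffer="jjhmb" (len 5), cursors c1@4 c2@4, authorship .....
After op 4 (move_left): buffer="jjhmb" (len 5), cursors c1@3 c2@3, authorship .....
After op 5 (move_left): buffer="jjhmb" (len 5), cursors c1@2 c2@2, authorship .....
After op 6 (delete): buffer="hmb" (len 3), cursors c1@0 c2@0, authorship ...
After op 7 (move_right): buffer="hmb" (len 3), cursors c1@1 c2@1, authorship ...
After op 8 (delete): buffer="mb" (len 2), cursors c1@0 c2@0, authorship ..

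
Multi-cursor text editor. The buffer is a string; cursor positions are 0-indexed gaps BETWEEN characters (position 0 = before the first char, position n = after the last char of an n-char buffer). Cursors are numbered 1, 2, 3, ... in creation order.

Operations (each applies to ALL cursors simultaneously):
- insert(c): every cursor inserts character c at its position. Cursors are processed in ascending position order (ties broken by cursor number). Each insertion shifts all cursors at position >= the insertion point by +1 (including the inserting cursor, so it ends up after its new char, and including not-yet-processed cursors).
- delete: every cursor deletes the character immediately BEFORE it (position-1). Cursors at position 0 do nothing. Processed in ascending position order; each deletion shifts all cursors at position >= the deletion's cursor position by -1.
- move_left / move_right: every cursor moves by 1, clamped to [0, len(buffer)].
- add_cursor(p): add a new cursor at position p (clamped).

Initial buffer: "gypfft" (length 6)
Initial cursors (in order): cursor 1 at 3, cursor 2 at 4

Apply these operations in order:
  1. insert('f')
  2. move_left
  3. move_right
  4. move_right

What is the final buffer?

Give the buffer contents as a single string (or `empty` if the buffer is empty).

Answer: gypfffft

Derivation:
After op 1 (insert('f')): buffer="gypfffft" (len 8), cursors c1@4 c2@6, authorship ...1.2..
After op 2 (move_left): buffer="gypfffft" (len 8), cursors c1@3 c2@5, authorship ...1.2..
After op 3 (move_right): buffer="gypfffft" (len 8), cursors c1@4 c2@6, authorship ...1.2..
After op 4 (move_right): buffer="gypfffft" (len 8), cursors c1@5 c2@7, authorship ...1.2..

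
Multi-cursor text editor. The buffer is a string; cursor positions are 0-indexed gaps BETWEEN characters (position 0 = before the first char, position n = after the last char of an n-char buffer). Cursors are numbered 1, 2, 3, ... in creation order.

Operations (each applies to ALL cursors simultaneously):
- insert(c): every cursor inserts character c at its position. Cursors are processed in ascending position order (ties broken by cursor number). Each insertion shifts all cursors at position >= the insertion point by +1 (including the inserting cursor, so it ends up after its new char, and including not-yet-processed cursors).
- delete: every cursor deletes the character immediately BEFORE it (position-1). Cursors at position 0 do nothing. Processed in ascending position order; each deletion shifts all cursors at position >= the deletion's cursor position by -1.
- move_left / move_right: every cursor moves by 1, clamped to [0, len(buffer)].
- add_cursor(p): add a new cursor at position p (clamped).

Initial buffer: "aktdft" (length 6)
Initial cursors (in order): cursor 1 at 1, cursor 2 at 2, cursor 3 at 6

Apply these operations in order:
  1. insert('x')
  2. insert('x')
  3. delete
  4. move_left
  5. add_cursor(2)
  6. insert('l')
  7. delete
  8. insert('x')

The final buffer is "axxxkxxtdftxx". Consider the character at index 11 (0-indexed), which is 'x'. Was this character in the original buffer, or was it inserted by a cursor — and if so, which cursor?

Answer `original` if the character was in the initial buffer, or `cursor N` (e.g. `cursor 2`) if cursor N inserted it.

After op 1 (insert('x')): buffer="axkxtdftx" (len 9), cursors c1@2 c2@4 c3@9, authorship .1.2....3
After op 2 (insert('x')): buffer="axxkxxtdftxx" (len 12), cursors c1@3 c2@6 c3@12, authorship .11.22....33
After op 3 (delete): buffer="axkxtdftx" (len 9), cursors c1@2 c2@4 c3@9, authorship .1.2....3
After op 4 (move_left): buffer="axkxtdftx" (len 9), cursors c1@1 c2@3 c3@8, authorship .1.2....3
After op 5 (add_cursor(2)): buffer="axkxtdftx" (len 9), cursors c1@1 c4@2 c2@3 c3@8, authorship .1.2....3
After op 6 (insert('l')): buffer="alxlklxtdftlx" (len 13), cursors c1@2 c4@4 c2@6 c3@12, authorship .114.22....33
After op 7 (delete): buffer="axkxtdftx" (len 9), cursors c1@1 c4@2 c2@3 c3@8, authorship .1.2....3
After op 8 (insert('x')): buffer="axxxkxxtdftxx" (len 13), cursors c1@2 c4@4 c2@6 c3@12, authorship .114.22....33
Authorship (.=original, N=cursor N): . 1 1 4 . 2 2 . . . . 3 3
Index 11: author = 3

Answer: cursor 3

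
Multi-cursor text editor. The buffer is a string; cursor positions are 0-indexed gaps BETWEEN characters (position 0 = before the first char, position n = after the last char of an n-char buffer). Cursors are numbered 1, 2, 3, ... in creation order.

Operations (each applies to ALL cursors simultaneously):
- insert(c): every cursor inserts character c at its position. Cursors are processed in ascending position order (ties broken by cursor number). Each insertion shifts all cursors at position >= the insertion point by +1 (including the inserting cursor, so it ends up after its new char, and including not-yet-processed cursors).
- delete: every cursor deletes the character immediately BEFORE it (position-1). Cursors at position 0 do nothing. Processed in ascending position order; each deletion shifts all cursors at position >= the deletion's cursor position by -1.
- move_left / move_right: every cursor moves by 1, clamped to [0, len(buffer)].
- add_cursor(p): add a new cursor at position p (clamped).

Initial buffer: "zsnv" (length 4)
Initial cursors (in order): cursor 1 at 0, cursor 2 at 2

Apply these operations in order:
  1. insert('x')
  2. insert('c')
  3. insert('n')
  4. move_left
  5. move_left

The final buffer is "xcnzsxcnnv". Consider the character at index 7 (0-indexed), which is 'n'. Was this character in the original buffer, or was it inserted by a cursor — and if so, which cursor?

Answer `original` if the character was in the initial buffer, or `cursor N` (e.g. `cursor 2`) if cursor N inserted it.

After op 1 (insert('x')): buffer="xzsxnv" (len 6), cursors c1@1 c2@4, authorship 1..2..
After op 2 (insert('c')): buffer="xczsxcnv" (len 8), cursors c1@2 c2@6, authorship 11..22..
After op 3 (insert('n')): buffer="xcnzsxcnnv" (len 10), cursors c1@3 c2@8, authorship 111..222..
After op 4 (move_left): buffer="xcnzsxcnnv" (len 10), cursors c1@2 c2@7, authorship 111..222..
After op 5 (move_left): buffer="xcnzsxcnnv" (len 10), cursors c1@1 c2@6, authorship 111..222..
Authorship (.=original, N=cursor N): 1 1 1 . . 2 2 2 . .
Index 7: author = 2

Answer: cursor 2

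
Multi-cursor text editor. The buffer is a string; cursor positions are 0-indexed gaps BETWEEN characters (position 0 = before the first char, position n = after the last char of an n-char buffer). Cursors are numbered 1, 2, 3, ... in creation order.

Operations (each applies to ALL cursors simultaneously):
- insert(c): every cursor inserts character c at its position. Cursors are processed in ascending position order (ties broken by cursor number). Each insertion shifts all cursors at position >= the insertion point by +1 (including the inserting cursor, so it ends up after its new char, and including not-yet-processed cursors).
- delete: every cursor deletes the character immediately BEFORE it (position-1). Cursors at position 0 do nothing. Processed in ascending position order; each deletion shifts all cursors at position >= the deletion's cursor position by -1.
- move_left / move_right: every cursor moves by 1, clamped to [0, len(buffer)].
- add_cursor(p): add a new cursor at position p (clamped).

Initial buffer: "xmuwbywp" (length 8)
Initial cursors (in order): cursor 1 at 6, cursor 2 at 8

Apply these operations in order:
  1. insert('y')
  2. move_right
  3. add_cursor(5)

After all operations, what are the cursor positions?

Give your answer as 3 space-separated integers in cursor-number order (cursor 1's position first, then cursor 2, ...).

Answer: 8 10 5

Derivation:
After op 1 (insert('y')): buffer="xmuwbyywpy" (len 10), cursors c1@7 c2@10, authorship ......1..2
After op 2 (move_right): buffer="xmuwbyywpy" (len 10), cursors c1@8 c2@10, authorship ......1..2
After op 3 (add_cursor(5)): buffer="xmuwbyywpy" (len 10), cursors c3@5 c1@8 c2@10, authorship ......1..2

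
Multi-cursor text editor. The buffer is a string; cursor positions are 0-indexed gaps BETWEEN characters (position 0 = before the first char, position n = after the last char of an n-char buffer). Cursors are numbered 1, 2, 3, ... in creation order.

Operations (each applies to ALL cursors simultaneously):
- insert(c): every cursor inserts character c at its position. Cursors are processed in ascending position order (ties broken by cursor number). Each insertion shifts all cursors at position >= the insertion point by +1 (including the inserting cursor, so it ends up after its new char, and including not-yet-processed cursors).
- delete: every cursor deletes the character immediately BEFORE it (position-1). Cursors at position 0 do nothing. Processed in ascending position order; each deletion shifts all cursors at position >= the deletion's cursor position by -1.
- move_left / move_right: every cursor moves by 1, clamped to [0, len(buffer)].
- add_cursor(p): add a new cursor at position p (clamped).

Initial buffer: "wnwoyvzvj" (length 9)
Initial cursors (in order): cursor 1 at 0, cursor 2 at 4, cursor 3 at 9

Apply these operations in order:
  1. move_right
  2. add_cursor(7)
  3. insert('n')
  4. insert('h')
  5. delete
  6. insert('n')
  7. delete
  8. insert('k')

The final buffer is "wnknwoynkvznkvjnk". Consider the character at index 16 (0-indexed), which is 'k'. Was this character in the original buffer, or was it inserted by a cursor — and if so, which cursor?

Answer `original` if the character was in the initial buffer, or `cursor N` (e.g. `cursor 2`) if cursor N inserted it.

After op 1 (move_right): buffer="wnwoyvzvj" (len 9), cursors c1@1 c2@5 c3@9, authorship .........
After op 2 (add_cursor(7)): buffer="wnwoyvzvj" (len 9), cursors c1@1 c2@5 c4@7 c3@9, authorship .........
After op 3 (insert('n')): buffer="wnnwoynvznvjn" (len 13), cursors c1@2 c2@7 c4@10 c3@13, authorship .1....2..4..3
After op 4 (insert('h')): buffer="wnhnwoynhvznhvjnh" (len 17), cursors c1@3 c2@9 c4@13 c3@17, authorship .11....22..44..33
After op 5 (delete): buffer="wnnwoynvznvjn" (len 13), cursors c1@2 c2@7 c4@10 c3@13, authorship .1....2..4..3
After op 6 (insert('n')): buffer="wnnnwoynnvznnvjnn" (len 17), cursors c1@3 c2@9 c4@13 c3@17, authorship .11....22..44..33
After op 7 (delete): buffer="wnnwoynvznvjn" (len 13), cursors c1@2 c2@7 c4@10 c3@13, authorship .1....2..4..3
After op 8 (insert('k')): buffer="wnknwoynkvznkvjnk" (len 17), cursors c1@3 c2@9 c4@13 c3@17, authorship .11....22..44..33
Authorship (.=original, N=cursor N): . 1 1 . . . . 2 2 . . 4 4 . . 3 3
Index 16: author = 3

Answer: cursor 3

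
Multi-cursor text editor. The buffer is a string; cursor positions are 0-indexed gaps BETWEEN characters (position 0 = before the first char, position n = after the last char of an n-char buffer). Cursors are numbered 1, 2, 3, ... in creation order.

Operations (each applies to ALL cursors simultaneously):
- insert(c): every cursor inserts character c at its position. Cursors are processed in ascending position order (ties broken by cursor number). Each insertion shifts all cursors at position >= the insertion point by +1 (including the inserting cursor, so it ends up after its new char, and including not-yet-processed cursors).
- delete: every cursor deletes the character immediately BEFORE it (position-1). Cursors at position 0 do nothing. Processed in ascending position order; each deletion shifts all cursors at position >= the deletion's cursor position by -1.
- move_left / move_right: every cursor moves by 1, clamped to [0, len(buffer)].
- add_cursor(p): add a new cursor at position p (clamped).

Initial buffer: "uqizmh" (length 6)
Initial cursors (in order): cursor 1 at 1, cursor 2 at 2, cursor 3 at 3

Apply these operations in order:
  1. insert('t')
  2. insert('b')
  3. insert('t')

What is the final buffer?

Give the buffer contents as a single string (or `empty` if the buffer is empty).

Answer: utbtqtbtitbtzmh

Derivation:
After op 1 (insert('t')): buffer="utqtitzmh" (len 9), cursors c1@2 c2@4 c3@6, authorship .1.2.3...
After op 2 (insert('b')): buffer="utbqtbitbzmh" (len 12), cursors c1@3 c2@6 c3@9, authorship .11.22.33...
After op 3 (insert('t')): buffer="utbtqtbtitbtzmh" (len 15), cursors c1@4 c2@8 c3@12, authorship .111.222.333...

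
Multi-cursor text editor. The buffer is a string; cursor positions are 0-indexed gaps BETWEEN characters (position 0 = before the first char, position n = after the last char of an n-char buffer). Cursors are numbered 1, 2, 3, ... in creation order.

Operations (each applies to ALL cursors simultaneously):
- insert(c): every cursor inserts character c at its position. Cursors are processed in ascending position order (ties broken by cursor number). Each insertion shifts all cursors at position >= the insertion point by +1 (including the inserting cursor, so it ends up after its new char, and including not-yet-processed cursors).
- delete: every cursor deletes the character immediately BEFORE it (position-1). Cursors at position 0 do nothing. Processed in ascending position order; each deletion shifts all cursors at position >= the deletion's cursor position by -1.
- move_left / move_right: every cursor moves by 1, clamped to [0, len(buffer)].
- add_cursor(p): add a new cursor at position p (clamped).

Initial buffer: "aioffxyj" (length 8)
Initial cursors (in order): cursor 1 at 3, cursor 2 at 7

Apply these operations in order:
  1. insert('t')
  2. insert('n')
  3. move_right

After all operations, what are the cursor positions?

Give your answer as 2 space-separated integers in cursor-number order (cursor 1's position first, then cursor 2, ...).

After op 1 (insert('t')): buffer="aiotffxytj" (len 10), cursors c1@4 c2@9, authorship ...1....2.
After op 2 (insert('n')): buffer="aiotnffxytnj" (len 12), cursors c1@5 c2@11, authorship ...11....22.
After op 3 (move_right): buffer="aiotnffxytnj" (len 12), cursors c1@6 c2@12, authorship ...11....22.

Answer: 6 12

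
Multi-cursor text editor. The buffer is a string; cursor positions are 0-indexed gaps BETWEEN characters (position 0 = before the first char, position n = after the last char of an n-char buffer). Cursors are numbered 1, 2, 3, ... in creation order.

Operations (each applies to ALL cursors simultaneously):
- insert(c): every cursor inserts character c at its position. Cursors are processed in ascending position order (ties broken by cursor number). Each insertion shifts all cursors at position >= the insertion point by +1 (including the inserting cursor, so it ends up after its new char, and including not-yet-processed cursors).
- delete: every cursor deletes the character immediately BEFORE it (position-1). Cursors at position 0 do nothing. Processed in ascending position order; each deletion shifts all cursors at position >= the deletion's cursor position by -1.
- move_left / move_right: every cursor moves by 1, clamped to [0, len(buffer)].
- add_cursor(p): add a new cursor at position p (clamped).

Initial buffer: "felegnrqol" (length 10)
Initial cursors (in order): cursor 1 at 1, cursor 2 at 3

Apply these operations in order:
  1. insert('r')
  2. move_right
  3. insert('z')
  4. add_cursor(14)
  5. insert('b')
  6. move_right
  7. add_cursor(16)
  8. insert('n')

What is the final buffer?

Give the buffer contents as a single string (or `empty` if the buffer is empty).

After op 1 (insert('r')): buffer="frelregnrqol" (len 12), cursors c1@2 c2@5, authorship .1..2.......
After op 2 (move_right): buffer="frelregnrqol" (len 12), cursors c1@3 c2@6, authorship .1..2.......
After op 3 (insert('z')): buffer="frezlrezgnrqol" (len 14), cursors c1@4 c2@8, authorship .1.1.2.2......
After op 4 (add_cursor(14)): buffer="frezlrezgnrqol" (len 14), cursors c1@4 c2@8 c3@14, authorship .1.1.2.2......
After op 5 (insert('b')): buffer="frezblrezbgnrqolb" (len 17), cursors c1@5 c2@10 c3@17, authorship .1.11.2.22......3
After op 6 (move_right): buffer="frezblrezbgnrqolb" (len 17), cursors c1@6 c2@11 c3@17, authorship .1.11.2.22......3
After op 7 (add_cursor(16)): buffer="frezblrezbgnrqolb" (len 17), cursors c1@6 c2@11 c4@16 c3@17, authorship .1.11.2.22......3
After op 8 (insert('n')): buffer="frezblnrezbgnnrqolnbn" (len 21), cursors c1@7 c2@13 c4@19 c3@21, authorship .1.11.12.22.2.....433

Answer: frezblnrezbgnnrqolnbn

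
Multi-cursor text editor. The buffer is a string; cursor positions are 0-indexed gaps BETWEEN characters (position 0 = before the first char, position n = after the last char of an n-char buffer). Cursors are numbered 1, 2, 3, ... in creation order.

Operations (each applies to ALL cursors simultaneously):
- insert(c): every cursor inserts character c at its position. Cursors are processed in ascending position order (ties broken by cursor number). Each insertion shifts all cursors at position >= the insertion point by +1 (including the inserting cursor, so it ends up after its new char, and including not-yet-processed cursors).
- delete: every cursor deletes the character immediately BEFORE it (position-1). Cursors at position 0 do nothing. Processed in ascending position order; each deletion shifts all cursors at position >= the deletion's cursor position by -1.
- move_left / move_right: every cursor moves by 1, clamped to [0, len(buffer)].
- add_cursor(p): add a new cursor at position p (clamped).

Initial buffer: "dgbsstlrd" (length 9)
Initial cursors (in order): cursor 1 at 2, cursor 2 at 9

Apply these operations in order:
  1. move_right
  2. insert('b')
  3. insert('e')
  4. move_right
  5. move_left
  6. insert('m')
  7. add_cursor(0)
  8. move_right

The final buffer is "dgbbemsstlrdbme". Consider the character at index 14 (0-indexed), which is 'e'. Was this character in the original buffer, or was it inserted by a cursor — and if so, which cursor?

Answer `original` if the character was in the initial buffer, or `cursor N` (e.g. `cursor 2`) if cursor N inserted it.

Answer: cursor 2

Derivation:
After op 1 (move_right): buffer="dgbsstlrd" (len 9), cursors c1@3 c2@9, authorship .........
After op 2 (insert('b')): buffer="dgbbsstlrdb" (len 11), cursors c1@4 c2@11, authorship ...1......2
After op 3 (insert('e')): buffer="dgbbesstlrdbe" (len 13), cursors c1@5 c2@13, authorship ...11......22
After op 4 (move_right): buffer="dgbbesstlrdbe" (len 13), cursors c1@6 c2@13, authorship ...11......22
After op 5 (move_left): buffer="dgbbesstlrdbe" (len 13), cursors c1@5 c2@12, authorship ...11......22
After op 6 (insert('m')): buffer="dgbbemsstlrdbme" (len 15), cursors c1@6 c2@14, authorship ...111......222
After op 7 (add_cursor(0)): buffer="dgbbemsstlrdbme" (len 15), cursors c3@0 c1@6 c2@14, authorship ...111......222
After op 8 (move_right): buffer="dgbbemsstlrdbme" (len 15), cursors c3@1 c1@7 c2@15, authorship ...111......222
Authorship (.=original, N=cursor N): . . . 1 1 1 . . . . . . 2 2 2
Index 14: author = 2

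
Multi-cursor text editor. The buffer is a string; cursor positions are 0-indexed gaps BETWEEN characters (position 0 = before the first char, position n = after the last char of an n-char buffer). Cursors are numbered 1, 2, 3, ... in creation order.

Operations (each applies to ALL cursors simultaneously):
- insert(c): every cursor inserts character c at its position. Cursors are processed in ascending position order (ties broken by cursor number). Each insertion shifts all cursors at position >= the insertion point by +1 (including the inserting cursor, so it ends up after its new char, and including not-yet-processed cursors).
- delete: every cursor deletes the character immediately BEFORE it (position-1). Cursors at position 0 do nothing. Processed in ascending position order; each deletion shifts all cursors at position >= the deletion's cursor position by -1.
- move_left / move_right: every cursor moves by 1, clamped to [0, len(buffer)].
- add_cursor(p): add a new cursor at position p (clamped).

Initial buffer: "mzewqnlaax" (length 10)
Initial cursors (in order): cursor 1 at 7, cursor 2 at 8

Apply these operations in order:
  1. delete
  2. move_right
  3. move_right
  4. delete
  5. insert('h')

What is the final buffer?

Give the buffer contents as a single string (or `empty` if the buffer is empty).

After op 1 (delete): buffer="mzewqnax" (len 8), cursors c1@6 c2@6, authorship ........
After op 2 (move_right): buffer="mzewqnax" (len 8), cursors c1@7 c2@7, authorship ........
After op 3 (move_right): buffer="mzewqnax" (len 8), cursors c1@8 c2@8, authorship ........
After op 4 (delete): buffer="mzewqn" (len 6), cursors c1@6 c2@6, authorship ......
After op 5 (insert('h')): buffer="mzewqnhh" (len 8), cursors c1@8 c2@8, authorship ......12

Answer: mzewqnhh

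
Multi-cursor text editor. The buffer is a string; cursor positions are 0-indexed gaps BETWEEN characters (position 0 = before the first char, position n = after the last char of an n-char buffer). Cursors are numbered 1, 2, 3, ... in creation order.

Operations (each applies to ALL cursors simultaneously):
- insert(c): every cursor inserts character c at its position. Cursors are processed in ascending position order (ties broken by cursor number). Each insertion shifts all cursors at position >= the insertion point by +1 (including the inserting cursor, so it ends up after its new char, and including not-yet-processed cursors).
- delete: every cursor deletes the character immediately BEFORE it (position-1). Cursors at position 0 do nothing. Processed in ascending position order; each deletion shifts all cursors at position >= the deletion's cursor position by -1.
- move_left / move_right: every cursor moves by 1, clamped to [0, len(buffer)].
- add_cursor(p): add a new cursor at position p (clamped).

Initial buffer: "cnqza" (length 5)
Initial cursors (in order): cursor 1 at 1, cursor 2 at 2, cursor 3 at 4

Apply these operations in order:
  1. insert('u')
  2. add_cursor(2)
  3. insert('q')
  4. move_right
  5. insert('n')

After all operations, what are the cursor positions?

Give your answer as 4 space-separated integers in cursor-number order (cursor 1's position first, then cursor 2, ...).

Answer: 7 11 16 7

Derivation:
After op 1 (insert('u')): buffer="cunuqzua" (len 8), cursors c1@2 c2@4 c3@7, authorship .1.2..3.
After op 2 (add_cursor(2)): buffer="cunuqzua" (len 8), cursors c1@2 c4@2 c2@4 c3@7, authorship .1.2..3.
After op 3 (insert('q')): buffer="cuqqnuqqzuqa" (len 12), cursors c1@4 c4@4 c2@7 c3@11, authorship .114.22..33.
After op 4 (move_right): buffer="cuqqnuqqzuqa" (len 12), cursors c1@5 c4@5 c2@8 c3@12, authorship .114.22..33.
After op 5 (insert('n')): buffer="cuqqnnnuqqnzuqan" (len 16), cursors c1@7 c4@7 c2@11 c3@16, authorship .114.1422.2.33.3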